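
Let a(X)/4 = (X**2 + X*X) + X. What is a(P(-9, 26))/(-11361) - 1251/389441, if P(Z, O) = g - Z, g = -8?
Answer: -6295301/1474813067 ≈ -0.0042685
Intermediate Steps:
P(Z, O) = -8 - Z
a(X) = 4*X + 8*X**2 (a(X) = 4*((X**2 + X*X) + X) = 4*((X**2 + X**2) + X) = 4*(2*X**2 + X) = 4*(X + 2*X**2) = 4*X + 8*X**2)
a(P(-9, 26))/(-11361) - 1251/389441 = (4*(-8 - 1*(-9))*(1 + 2*(-8 - 1*(-9))))/(-11361) - 1251/389441 = (4*(-8 + 9)*(1 + 2*(-8 + 9)))*(-1/11361) - 1251*1/389441 = (4*1*(1 + 2*1))*(-1/11361) - 1251/389441 = (4*1*(1 + 2))*(-1/11361) - 1251/389441 = (4*1*3)*(-1/11361) - 1251/389441 = 12*(-1/11361) - 1251/389441 = -4/3787 - 1251/389441 = -6295301/1474813067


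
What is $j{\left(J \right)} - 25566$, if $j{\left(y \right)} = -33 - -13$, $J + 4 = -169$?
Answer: $-25586$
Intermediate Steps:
$J = -173$ ($J = -4 - 169 = -173$)
$j{\left(y \right)} = -20$ ($j{\left(y \right)} = -33 + 13 = -20$)
$j{\left(J \right)} - 25566 = -20 - 25566 = -25586$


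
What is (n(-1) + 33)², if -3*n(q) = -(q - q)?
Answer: 1089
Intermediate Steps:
n(q) = 0 (n(q) = -(-1)*(q - q)/3 = -(-1)*0/3 = -⅓*0 = 0)
(n(-1) + 33)² = (0 + 33)² = 33² = 1089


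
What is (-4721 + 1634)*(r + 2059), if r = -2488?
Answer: 1324323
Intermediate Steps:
(-4721 + 1634)*(r + 2059) = (-4721 + 1634)*(-2488 + 2059) = -3087*(-429) = 1324323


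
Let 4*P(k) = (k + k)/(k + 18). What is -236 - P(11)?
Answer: -13699/58 ≈ -236.19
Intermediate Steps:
P(k) = k/(2*(18 + k)) (P(k) = ((k + k)/(k + 18))/4 = ((2*k)/(18 + k))/4 = (2*k/(18 + k))/4 = k/(2*(18 + k)))
-236 - P(11) = -236 - 11/(2*(18 + 11)) = -236 - 11/(2*29) = -236 - 1*11/58 = -236 - 11/58 = -13699/58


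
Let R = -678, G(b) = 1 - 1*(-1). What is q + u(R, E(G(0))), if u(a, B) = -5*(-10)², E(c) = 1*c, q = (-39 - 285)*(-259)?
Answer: 83416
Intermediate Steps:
G(b) = 2 (G(b) = 1 + 1 = 2)
q = 83916 (q = -324*(-259) = 83916)
E(c) = c
u(a, B) = -500 (u(a, B) = -5*100 = -500)
q + u(R, E(G(0))) = 83916 - 500 = 83416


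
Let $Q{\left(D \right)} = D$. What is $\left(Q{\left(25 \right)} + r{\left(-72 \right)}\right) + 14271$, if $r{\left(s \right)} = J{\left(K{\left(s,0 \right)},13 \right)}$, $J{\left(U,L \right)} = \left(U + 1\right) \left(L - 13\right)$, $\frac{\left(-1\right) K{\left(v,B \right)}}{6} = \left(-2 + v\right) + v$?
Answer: $14296$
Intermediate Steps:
$K{\left(v,B \right)} = 12 - 12 v$ ($K{\left(v,B \right)} = - 6 \left(\left(-2 + v\right) + v\right) = - 6 \left(-2 + 2 v\right) = 12 - 12 v$)
$J{\left(U,L \right)} = \left(1 + U\right) \left(-13 + L\right)$
$r{\left(s \right)} = 0$ ($r{\left(s \right)} = -13 + 13 - 13 \left(12 - 12 s\right) + 13 \left(12 - 12 s\right) = -13 + 13 + \left(-156 + 156 s\right) - \left(-156 + 156 s\right) = 0$)
$\left(Q{\left(25 \right)} + r{\left(-72 \right)}\right) + 14271 = \left(25 + 0\right) + 14271 = 25 + 14271 = 14296$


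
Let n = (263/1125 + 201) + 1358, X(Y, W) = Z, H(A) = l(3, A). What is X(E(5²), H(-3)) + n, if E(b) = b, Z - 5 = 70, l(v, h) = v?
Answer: 1838513/1125 ≈ 1634.2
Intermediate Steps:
H(A) = 3
Z = 75 (Z = 5 + 70 = 75)
X(Y, W) = 75
n = 1754138/1125 (n = (263*(1/1125) + 201) + 1358 = (263/1125 + 201) + 1358 = 226388/1125 + 1358 = 1754138/1125 ≈ 1559.2)
X(E(5²), H(-3)) + n = 75 + 1754138/1125 = 1838513/1125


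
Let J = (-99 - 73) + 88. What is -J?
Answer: 84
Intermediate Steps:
J = -84 (J = -172 + 88 = -84)
-J = -1*(-84) = 84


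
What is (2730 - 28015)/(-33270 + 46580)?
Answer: -5057/2662 ≈ -1.8997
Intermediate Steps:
(2730 - 28015)/(-33270 + 46580) = -25285/13310 = -25285*1/13310 = -5057/2662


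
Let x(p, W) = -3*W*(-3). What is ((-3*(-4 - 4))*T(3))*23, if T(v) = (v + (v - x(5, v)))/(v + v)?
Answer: -1932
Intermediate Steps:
x(p, W) = 9*W
T(v) = -7/2 (T(v) = (v + (v - 9*v))/(v + v) = (v + (v - 9*v))/((2*v)) = (v - 8*v)*(1/(2*v)) = (-7*v)*(1/(2*v)) = -7/2)
((-3*(-4 - 4))*T(3))*23 = (-3*(-4 - 4)*(-7/2))*23 = (-3*(-8)*(-7/2))*23 = (24*(-7/2))*23 = -84*23 = -1932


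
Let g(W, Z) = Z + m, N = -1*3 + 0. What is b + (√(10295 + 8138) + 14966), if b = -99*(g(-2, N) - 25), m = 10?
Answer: 16748 + √18433 ≈ 16884.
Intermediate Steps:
N = -3 (N = -3 + 0 = -3)
g(W, Z) = 10 + Z (g(W, Z) = Z + 10 = 10 + Z)
b = 1782 (b = -99*((10 - 3) - 25) = -99*(7 - 25) = -99*(-18) = -1*(-1782) = 1782)
b + (√(10295 + 8138) + 14966) = 1782 + (√(10295 + 8138) + 14966) = 1782 + (√18433 + 14966) = 1782 + (14966 + √18433) = 16748 + √18433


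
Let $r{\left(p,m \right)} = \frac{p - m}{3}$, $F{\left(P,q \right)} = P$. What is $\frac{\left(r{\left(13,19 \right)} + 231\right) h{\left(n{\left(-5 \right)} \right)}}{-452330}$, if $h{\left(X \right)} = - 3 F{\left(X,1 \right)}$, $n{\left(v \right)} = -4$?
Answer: $- \frac{1374}{226165} \approx -0.0060752$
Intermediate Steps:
$r{\left(p,m \right)} = - \frac{m}{3} + \frac{p}{3}$ ($r{\left(p,m \right)} = \left(p - m\right) \frac{1}{3} = - \frac{m}{3} + \frac{p}{3}$)
$h{\left(X \right)} = - 3 X$
$\frac{\left(r{\left(13,19 \right)} + 231\right) h{\left(n{\left(-5 \right)} \right)}}{-452330} = \frac{\left(\left(\left(- \frac{1}{3}\right) 19 + \frac{1}{3} \cdot 13\right) + 231\right) \left(\left(-3\right) \left(-4\right)\right)}{-452330} = \left(\left(- \frac{19}{3} + \frac{13}{3}\right) + 231\right) 12 \left(- \frac{1}{452330}\right) = \left(-2 + 231\right) 12 \left(- \frac{1}{452330}\right) = 229 \cdot 12 \left(- \frac{1}{452330}\right) = 2748 \left(- \frac{1}{452330}\right) = - \frac{1374}{226165}$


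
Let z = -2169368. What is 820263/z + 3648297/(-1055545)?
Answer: -8780323274631/2289865545560 ≈ -3.8344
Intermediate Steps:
820263/z + 3648297/(-1055545) = 820263/(-2169368) + 3648297/(-1055545) = 820263*(-1/2169368) + 3648297*(-1/1055545) = -820263/2169368 - 3648297/1055545 = -8780323274631/2289865545560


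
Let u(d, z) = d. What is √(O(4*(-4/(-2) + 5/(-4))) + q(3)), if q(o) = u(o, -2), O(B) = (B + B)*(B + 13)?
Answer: 3*√11 ≈ 9.9499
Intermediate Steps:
O(B) = 2*B*(13 + B) (O(B) = (2*B)*(13 + B) = 2*B*(13 + B))
q(o) = o
√(O(4*(-4/(-2) + 5/(-4))) + q(3)) = √(2*(4*(-4/(-2) + 5/(-4)))*(13 + 4*(-4/(-2) + 5/(-4))) + 3) = √(2*(4*(-4*(-½) + 5*(-¼)))*(13 + 4*(-4*(-½) + 5*(-¼))) + 3) = √(2*(4*(2 - 5/4))*(13 + 4*(2 - 5/4)) + 3) = √(2*(4*(¾))*(13 + 4*(¾)) + 3) = √(2*3*(13 + 3) + 3) = √(2*3*16 + 3) = √(96 + 3) = √99 = 3*√11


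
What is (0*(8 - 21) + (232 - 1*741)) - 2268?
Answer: -2777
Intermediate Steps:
(0*(8 - 21) + (232 - 1*741)) - 2268 = (0*(-13) + (232 - 741)) - 2268 = (0 - 509) - 2268 = -509 - 2268 = -2777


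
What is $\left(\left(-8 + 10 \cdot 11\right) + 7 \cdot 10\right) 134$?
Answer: $23048$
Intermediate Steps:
$\left(\left(-8 + 10 \cdot 11\right) + 7 \cdot 10\right) 134 = \left(\left(-8 + 110\right) + 70\right) 134 = \left(102 + 70\right) 134 = 172 \cdot 134 = 23048$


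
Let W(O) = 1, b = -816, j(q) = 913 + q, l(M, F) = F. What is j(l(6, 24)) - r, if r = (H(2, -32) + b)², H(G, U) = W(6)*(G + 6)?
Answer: -651927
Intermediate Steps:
H(G, U) = 6 + G (H(G, U) = 1*(G + 6) = 1*(6 + G) = 6 + G)
r = 652864 (r = ((6 + 2) - 816)² = (8 - 816)² = (-808)² = 652864)
j(l(6, 24)) - r = (913 + 24) - 1*652864 = 937 - 652864 = -651927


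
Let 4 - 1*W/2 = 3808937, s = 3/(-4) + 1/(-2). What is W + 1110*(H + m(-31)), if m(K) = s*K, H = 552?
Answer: -13924267/2 ≈ -6.9621e+6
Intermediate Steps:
s = -5/4 (s = 3*(-¼) + 1*(-½) = -¾ - ½ = -5/4 ≈ -1.2500)
m(K) = -5*K/4
W = -7617866 (W = 8 - 2*3808937 = 8 - 7617874 = -7617866)
W + 1110*(H + m(-31)) = -7617866 + 1110*(552 - 5/4*(-31)) = -7617866 + 1110*(552 + 155/4) = -7617866 + 1110*(2363/4) = -7617866 + 1311465/2 = -13924267/2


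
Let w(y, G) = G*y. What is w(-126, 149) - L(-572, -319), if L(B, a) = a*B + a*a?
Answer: -303003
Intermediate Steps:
L(B, a) = a² + B*a (L(B, a) = B*a + a² = a² + B*a)
w(-126, 149) - L(-572, -319) = 149*(-126) - (-319)*(-572 - 319) = -18774 - (-319)*(-891) = -18774 - 1*284229 = -18774 - 284229 = -303003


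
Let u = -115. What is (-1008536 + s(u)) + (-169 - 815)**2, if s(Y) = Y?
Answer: -40395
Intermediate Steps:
(-1008536 + s(u)) + (-169 - 815)**2 = (-1008536 - 115) + (-169 - 815)**2 = -1008651 + (-984)**2 = -1008651 + 968256 = -40395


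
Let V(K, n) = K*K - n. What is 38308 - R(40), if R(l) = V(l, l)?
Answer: 36748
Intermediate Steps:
V(K, n) = K**2 - n
R(l) = l**2 - l
38308 - R(40) = 38308 - 40*(-1 + 40) = 38308 - 40*39 = 38308 - 1*1560 = 38308 - 1560 = 36748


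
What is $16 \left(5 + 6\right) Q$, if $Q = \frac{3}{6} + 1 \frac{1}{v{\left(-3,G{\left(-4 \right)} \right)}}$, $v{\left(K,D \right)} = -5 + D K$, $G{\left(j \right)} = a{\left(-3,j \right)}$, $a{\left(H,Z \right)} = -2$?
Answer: $264$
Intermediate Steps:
$G{\left(j \right)} = -2$
$Q = \frac{3}{2}$ ($Q = \frac{3}{6} + 1 \frac{1}{-5 - -6} = 3 \cdot \frac{1}{6} + 1 \frac{1}{-5 + 6} = \frac{1}{2} + 1 \cdot 1^{-1} = \frac{1}{2} + 1 \cdot 1 = \frac{1}{2} + 1 = \frac{3}{2} \approx 1.5$)
$16 \left(5 + 6\right) Q = 16 \left(5 + 6\right) \frac{3}{2} = 16 \cdot 11 \cdot \frac{3}{2} = 16 \cdot \frac{33}{2} = 264$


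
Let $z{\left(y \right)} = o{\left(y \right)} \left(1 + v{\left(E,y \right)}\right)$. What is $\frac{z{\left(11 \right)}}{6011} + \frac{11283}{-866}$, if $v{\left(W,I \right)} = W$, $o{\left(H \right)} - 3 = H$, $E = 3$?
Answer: $- \frac{67773617}{5205526} \approx -13.02$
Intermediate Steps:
$o{\left(H \right)} = 3 + H$
$z{\left(y \right)} = 12 + 4 y$ ($z{\left(y \right)} = \left(3 + y\right) \left(1 + 3\right) = \left(3 + y\right) 4 = 12 + 4 y$)
$\frac{z{\left(11 \right)}}{6011} + \frac{11283}{-866} = \frac{12 + 4 \cdot 11}{6011} + \frac{11283}{-866} = \left(12 + 44\right) \frac{1}{6011} + 11283 \left(- \frac{1}{866}\right) = 56 \cdot \frac{1}{6011} - \frac{11283}{866} = \frac{56}{6011} - \frac{11283}{866} = - \frac{67773617}{5205526}$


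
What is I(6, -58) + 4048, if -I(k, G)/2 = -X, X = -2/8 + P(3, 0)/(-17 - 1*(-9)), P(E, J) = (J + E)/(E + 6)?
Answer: 48569/12 ≈ 4047.4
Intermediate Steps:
P(E, J) = (E + J)/(6 + E)
X = -7/24 (X = -2/8 + ((3 + 0)/(6 + 3))/(-17 - 1*(-9)) = -2*⅛ + (3/9)/(-17 + 9) = -¼ + ((⅑)*3)/(-8) = -¼ + (⅓)*(-⅛) = -¼ - 1/24 = -7/24 ≈ -0.29167)
I(k, G) = -7/12 (I(k, G) = -(-2)*(-7)/24 = -2*7/24 = -7/12)
I(6, -58) + 4048 = -7/12 + 4048 = 48569/12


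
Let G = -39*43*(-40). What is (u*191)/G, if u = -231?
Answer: -14707/22360 ≈ -0.65774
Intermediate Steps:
G = 67080 (G = -1677*(-40) = 67080)
(u*191)/G = -231*191/67080 = -44121*1/67080 = -14707/22360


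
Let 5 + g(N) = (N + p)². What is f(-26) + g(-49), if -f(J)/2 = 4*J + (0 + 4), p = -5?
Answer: 3111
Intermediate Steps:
g(N) = -5 + (-5 + N)² (g(N) = -5 + (N - 5)² = -5 + (-5 + N)²)
f(J) = -8 - 8*J (f(J) = -2*(4*J + (0 + 4)) = -2*(4*J + 4) = -2*(4 + 4*J) = -8 - 8*J)
f(-26) + g(-49) = (-8 - 8*(-26)) + (-5 + (-5 - 49)²) = (-8 + 208) + (-5 + (-54)²) = 200 + (-5 + 2916) = 200 + 2911 = 3111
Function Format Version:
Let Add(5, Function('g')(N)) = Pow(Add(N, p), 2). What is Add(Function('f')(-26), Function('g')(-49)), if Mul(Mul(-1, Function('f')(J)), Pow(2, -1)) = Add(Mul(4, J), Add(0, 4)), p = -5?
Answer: 3111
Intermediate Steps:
Function('g')(N) = Add(-5, Pow(Add(-5, N), 2)) (Function('g')(N) = Add(-5, Pow(Add(N, -5), 2)) = Add(-5, Pow(Add(-5, N), 2)))
Function('f')(J) = Add(-8, Mul(-8, J)) (Function('f')(J) = Mul(-2, Add(Mul(4, J), Add(0, 4))) = Mul(-2, Add(Mul(4, J), 4)) = Mul(-2, Add(4, Mul(4, J))) = Add(-8, Mul(-8, J)))
Add(Function('f')(-26), Function('g')(-49)) = Add(Add(-8, Mul(-8, -26)), Add(-5, Pow(Add(-5, -49), 2))) = Add(Add(-8, 208), Add(-5, Pow(-54, 2))) = Add(200, Add(-5, 2916)) = Add(200, 2911) = 3111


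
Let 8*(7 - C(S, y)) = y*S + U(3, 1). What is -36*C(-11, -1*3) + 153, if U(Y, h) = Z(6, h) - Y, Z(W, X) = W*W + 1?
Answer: 405/2 ≈ 202.50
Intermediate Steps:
Z(W, X) = 1 + W² (Z(W, X) = W² + 1 = 1 + W²)
U(Y, h) = 37 - Y (U(Y, h) = (1 + 6²) - Y = (1 + 36) - Y = 37 - Y)
C(S, y) = 11/4 - S*y/8 (C(S, y) = 7 - (y*S + (37 - 1*3))/8 = 7 - (S*y + (37 - 3))/8 = 7 - (S*y + 34)/8 = 7 - (34 + S*y)/8 = 7 + (-17/4 - S*y/8) = 11/4 - S*y/8)
-36*C(-11, -1*3) + 153 = -36*(11/4 - ⅛*(-11)*(-1*3)) + 153 = -36*(11/4 - ⅛*(-11)*(-3)) + 153 = -36*(11/4 - 33/8) + 153 = -36*(-11/8) + 153 = 99/2 + 153 = 405/2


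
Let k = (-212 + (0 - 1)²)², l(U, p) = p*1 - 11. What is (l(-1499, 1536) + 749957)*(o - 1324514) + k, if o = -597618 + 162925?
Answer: -1322012350253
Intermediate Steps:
o = -434693
l(U, p) = -11 + p (l(U, p) = p - 11 = -11 + p)
k = 44521 (k = (-212 + (-1)²)² = (-212 + 1)² = (-211)² = 44521)
(l(-1499, 1536) + 749957)*(o - 1324514) + k = ((-11 + 1536) + 749957)*(-434693 - 1324514) + 44521 = (1525 + 749957)*(-1759207) + 44521 = 751482*(-1759207) + 44521 = -1322012394774 + 44521 = -1322012350253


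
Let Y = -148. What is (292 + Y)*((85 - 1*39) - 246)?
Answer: -28800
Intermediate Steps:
(292 + Y)*((85 - 1*39) - 246) = (292 - 148)*((85 - 1*39) - 246) = 144*((85 - 39) - 246) = 144*(46 - 246) = 144*(-200) = -28800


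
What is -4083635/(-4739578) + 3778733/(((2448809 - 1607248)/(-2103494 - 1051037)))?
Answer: -8070912044752116237/569806285894 ≈ -1.4164e+7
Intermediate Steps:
-4083635/(-4739578) + 3778733/(((2448809 - 1607248)/(-2103494 - 1051037))) = -4083635*(-1/4739578) + 3778733/((841561/(-3154531))) = 4083635/4739578 + 3778733/((841561*(-1/3154531))) = 4083635/4739578 + 3778733/(-841561/3154531) = 4083635/4739578 + 3778733*(-3154531/841561) = 4083635/4739578 - 1702875769889/120223 = -8070912044752116237/569806285894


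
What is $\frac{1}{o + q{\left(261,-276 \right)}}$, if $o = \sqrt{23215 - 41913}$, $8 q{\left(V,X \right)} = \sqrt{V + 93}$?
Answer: $\frac{8}{\sqrt{354} + 8 i \sqrt{18698}} \approx 0.00012574 - 0.0073109 i$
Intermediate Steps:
$q{\left(V,X \right)} = \frac{\sqrt{93 + V}}{8}$ ($q{\left(V,X \right)} = \frac{\sqrt{V + 93}}{8} = \frac{\sqrt{93 + V}}{8}$)
$o = i \sqrt{18698}$ ($o = \sqrt{-18698} = i \sqrt{18698} \approx 136.74 i$)
$\frac{1}{o + q{\left(261,-276 \right)}} = \frac{1}{i \sqrt{18698} + \frac{\sqrt{93 + 261}}{8}} = \frac{1}{i \sqrt{18698} + \frac{\sqrt{354}}{8}} = \frac{1}{\frac{\sqrt{354}}{8} + i \sqrt{18698}}$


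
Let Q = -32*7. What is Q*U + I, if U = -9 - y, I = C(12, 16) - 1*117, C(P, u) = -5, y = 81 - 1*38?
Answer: 11526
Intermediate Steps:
Q = -224
y = 43 (y = 81 - 38 = 43)
I = -122 (I = -5 - 1*117 = -5 - 117 = -122)
U = -52 (U = -9 - 1*43 = -9 - 43 = -52)
Q*U + I = -224*(-52) - 122 = 11648 - 122 = 11526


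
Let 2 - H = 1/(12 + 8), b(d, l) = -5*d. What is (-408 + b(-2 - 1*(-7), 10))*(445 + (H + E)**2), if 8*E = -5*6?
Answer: -4852198/25 ≈ -1.9409e+5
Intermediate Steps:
E = -15/4 (E = (-5*6)/8 = (1/8)*(-30) = -15/4 ≈ -3.7500)
H = 39/20 (H = 2 - 1/(12 + 8) = 2 - 1/20 = 39/20 ≈ 1.9500)
(-408 + b(-2 - 1*(-7), 10))*(445 + (H + E)**2) = (-408 - 5*(-2 - 1*(-7)))*(445 + (39/20 - 15/4)**2) = (-408 - 5*(-2 + 7))*(445 + (-9/5)**2) = (-408 - 5*5)*(445 + 81/25) = (-408 - 25)*(11206/25) = -433*11206/25 = -4852198/25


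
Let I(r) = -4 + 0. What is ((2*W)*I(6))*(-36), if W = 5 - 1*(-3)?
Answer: 2304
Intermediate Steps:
I(r) = -4
W = 8 (W = 5 + 3 = 8)
((2*W)*I(6))*(-36) = ((2*8)*(-4))*(-36) = (16*(-4))*(-36) = -64*(-36) = 2304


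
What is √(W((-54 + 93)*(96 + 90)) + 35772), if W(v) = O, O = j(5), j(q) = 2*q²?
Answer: √35822 ≈ 189.27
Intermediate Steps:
O = 50 (O = 2*5² = 2*25 = 50)
W(v) = 50
√(W((-54 + 93)*(96 + 90)) + 35772) = √(50 + 35772) = √35822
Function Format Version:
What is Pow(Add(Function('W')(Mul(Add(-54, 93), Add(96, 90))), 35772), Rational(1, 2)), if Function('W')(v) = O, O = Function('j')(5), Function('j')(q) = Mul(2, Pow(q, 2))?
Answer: Pow(35822, Rational(1, 2)) ≈ 189.27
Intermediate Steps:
O = 50 (O = Mul(2, Pow(5, 2)) = Mul(2, 25) = 50)
Function('W')(v) = 50
Pow(Add(Function('W')(Mul(Add(-54, 93), Add(96, 90))), 35772), Rational(1, 2)) = Pow(Add(50, 35772), Rational(1, 2)) = Pow(35822, Rational(1, 2))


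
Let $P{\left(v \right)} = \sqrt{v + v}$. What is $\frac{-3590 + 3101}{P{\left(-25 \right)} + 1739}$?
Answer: $- \frac{283457}{1008057} + \frac{815 i \sqrt{2}}{1008057} \approx -0.28119 + 0.0011434 i$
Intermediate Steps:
$P{\left(v \right)} = \sqrt{2} \sqrt{v}$ ($P{\left(v \right)} = \sqrt{2 v} = \sqrt{2} \sqrt{v}$)
$\frac{-3590 + 3101}{P{\left(-25 \right)} + 1739} = \frac{-3590 + 3101}{\sqrt{2} \sqrt{-25} + 1739} = - \frac{489}{\sqrt{2} \cdot 5 i + 1739} = - \frac{489}{5 i \sqrt{2} + 1739} = - \frac{489}{1739 + 5 i \sqrt{2}}$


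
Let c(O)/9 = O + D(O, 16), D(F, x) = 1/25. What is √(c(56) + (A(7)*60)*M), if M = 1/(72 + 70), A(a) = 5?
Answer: √63828219/355 ≈ 22.505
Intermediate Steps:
D(F, x) = 1/25
M = 1/142 ≈ 0.0070423
c(O) = 9/25 + 9*O (c(O) = 9*(O + 1/25) = 9*(1/25 + O) = 9/25 + 9*O)
√(c(56) + (A(7)*60)*M) = √((9/25 + 9*56) + (5*60)*(1/142)) = √((9/25 + 504) + 300*(1/142)) = √(12609/25 + 150/71) = √(898989/1775) = √63828219/355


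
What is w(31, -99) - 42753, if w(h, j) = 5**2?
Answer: -42728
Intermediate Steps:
w(h, j) = 25
w(31, -99) - 42753 = 25 - 42753 = -42728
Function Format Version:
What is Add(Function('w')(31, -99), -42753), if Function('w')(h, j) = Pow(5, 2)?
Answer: -42728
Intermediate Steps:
Function('w')(h, j) = 25
Add(Function('w')(31, -99), -42753) = Add(25, -42753) = -42728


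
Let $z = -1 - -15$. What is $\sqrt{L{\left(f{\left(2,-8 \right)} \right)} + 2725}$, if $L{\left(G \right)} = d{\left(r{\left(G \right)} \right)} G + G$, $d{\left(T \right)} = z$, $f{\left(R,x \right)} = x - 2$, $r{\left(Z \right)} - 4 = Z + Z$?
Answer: $5 \sqrt{103} \approx 50.744$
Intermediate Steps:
$r{\left(Z \right)} = 4 + 2 Z$ ($r{\left(Z \right)} = 4 + \left(Z + Z\right) = 4 + 2 Z$)
$z = 14$ ($z = -1 + 15 = 14$)
$f{\left(R,x \right)} = -2 + x$
$d{\left(T \right)} = 14$
$L{\left(G \right)} = 15 G$ ($L{\left(G \right)} = 14 G + G = 15 G$)
$\sqrt{L{\left(f{\left(2,-8 \right)} \right)} + 2725} = \sqrt{15 \left(-2 - 8\right) + 2725} = \sqrt{15 \left(-10\right) + 2725} = \sqrt{-150 + 2725} = \sqrt{2575} = 5 \sqrt{103}$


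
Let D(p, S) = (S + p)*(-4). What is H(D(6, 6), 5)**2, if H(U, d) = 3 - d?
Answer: 4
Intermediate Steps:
D(p, S) = -4*S - 4*p
H(D(6, 6), 5)**2 = (3 - 1*5)**2 = (3 - 5)**2 = (-2)**2 = 4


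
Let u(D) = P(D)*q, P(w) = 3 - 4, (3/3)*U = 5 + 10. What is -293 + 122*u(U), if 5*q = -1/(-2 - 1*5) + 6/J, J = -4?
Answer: -9096/35 ≈ -259.89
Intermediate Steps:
q = -19/70 (q = (-1/(-2 - 1*5) + 6/(-4))/5 = (-1/(-2 - 5) + 6*(-1/4))/5 = (-1/(-7) - 3/2)/5 = (-1*(-1/7) - 3/2)/5 = (1/7 - 3/2)/5 = (1/5)*(-19/14) = -19/70 ≈ -0.27143)
U = 15 (U = 5 + 10 = 15)
P(w) = -1
u(D) = 19/70 (u(D) = -1*(-19/70) = 19/70)
-293 + 122*u(U) = -293 + 122*(19/70) = -293 + 1159/35 = -9096/35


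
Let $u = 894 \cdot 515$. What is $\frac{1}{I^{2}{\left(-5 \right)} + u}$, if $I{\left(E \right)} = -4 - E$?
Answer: $\frac{1}{460411} \approx 2.172 \cdot 10^{-6}$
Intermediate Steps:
$u = 460410$
$\frac{1}{I^{2}{\left(-5 \right)} + u} = \frac{1}{\left(-4 - -5\right)^{2} + 460410} = \frac{1}{\left(-4 + 5\right)^{2} + 460410} = \frac{1}{1^{2} + 460410} = \frac{1}{1 + 460410} = \frac{1}{460411}$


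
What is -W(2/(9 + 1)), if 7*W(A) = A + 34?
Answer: -171/35 ≈ -4.8857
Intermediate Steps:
W(A) = 34/7 + A/7 (W(A) = (A + 34)/7 = (34 + A)/7 = 34/7 + A/7)
-W(2/(9 + 1)) = -(34/7 + (2/(9 + 1))/7) = -(34/7 + (2/10)/7) = -(34/7 + (2*(⅒))/7) = -(34/7 + (⅐)*(⅕)) = -(34/7 + 1/35) = -1*171/35 = -171/35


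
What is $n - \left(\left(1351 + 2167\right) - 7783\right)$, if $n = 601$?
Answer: $4866$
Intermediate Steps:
$n - \left(\left(1351 + 2167\right) - 7783\right) = 601 - \left(\left(1351 + 2167\right) - 7783\right) = 601 - \left(3518 - 7783\right) = 601 - -4265 = 601 + 4265 = 4866$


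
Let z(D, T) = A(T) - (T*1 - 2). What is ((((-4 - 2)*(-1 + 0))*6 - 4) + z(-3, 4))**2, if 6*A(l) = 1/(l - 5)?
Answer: 32041/36 ≈ 890.03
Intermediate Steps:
A(l) = 1/(6*(-5 + l)) (A(l) = 1/(6*(l - 5)) = 1/(6*(-5 + l)))
z(D, T) = 2 - T + 1/(6*(-5 + T)) (z(D, T) = 1/(6*(-5 + T)) - (T*1 - 2) = 1/(6*(-5 + T)) - (T - 2) = 1/(6*(-5 + T)) - (-2 + T) = 1/(6*(-5 + T)) + (2 - T) = 2 - T + 1/(6*(-5 + T)))
((((-4 - 2)*(-1 + 0))*6 - 4) + z(-3, 4))**2 = ((((-4 - 2)*(-1 + 0))*6 - 4) + (1/6 + (-5 + 4)*(2 - 1*4))/(-5 + 4))**2 = ((-6*(-1)*6 - 4) + (1/6 - (2 - 4))/(-1))**2 = ((6*6 - 4) - (1/6 - 1*(-2)))**2 = ((36 - 4) - (1/6 + 2))**2 = (32 - 1*13/6)**2 = (32 - 13/6)**2 = (179/6)**2 = 32041/36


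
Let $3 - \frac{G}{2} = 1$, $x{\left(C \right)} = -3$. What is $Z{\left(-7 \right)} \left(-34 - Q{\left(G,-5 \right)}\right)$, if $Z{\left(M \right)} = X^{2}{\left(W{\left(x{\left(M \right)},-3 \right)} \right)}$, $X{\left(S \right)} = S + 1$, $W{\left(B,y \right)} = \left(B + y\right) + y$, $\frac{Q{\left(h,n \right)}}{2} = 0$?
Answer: $-2176$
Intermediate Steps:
$G = 4$ ($G = 6 - 2 = 4$)
$Q{\left(h,n \right)} = 0$ ($Q{\left(h,n \right)} = 2 \cdot 0 = 0$)
$W{\left(B,y \right)} = B + 2 y$
$X{\left(S \right)} = 1 + S$
$Z{\left(M \right)} = 64$ ($Z{\left(M \right)} = \left(1 + \left(-3 + 2 \left(-3\right)\right)\right)^{2} = \left(1 - 9\right)^{2} = \left(-8\right)^{2} = 64$)
$Z{\left(-7 \right)} \left(-34 - Q{\left(G,-5 \right)}\right) = 64 \left(-34 - 0\right) = 64 \left(-34 + 0\right) = 64 \left(-34\right) = -2176$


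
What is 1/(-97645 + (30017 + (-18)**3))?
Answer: -1/73460 ≈ -1.3613e-5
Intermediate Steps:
1/(-97645 + (30017 + (-18)**3)) = 1/(-97645 + (30017 - 5832)) = 1/(-97645 + 24185) = 1/(-73460) = -1/73460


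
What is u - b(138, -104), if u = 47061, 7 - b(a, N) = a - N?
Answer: 47296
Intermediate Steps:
b(a, N) = 7 + N - a (b(a, N) = 7 - (a - N) = 7 + (N - a) = 7 + N - a)
u - b(138, -104) = 47061 - (7 - 104 - 1*138) = 47061 - (7 - 104 - 138) = 47061 - 1*(-235) = 47061 + 235 = 47296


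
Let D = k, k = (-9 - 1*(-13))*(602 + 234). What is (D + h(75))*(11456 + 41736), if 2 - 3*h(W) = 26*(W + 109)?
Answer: 93086000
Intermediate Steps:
h(W) = -944 - 26*W/3 (h(W) = ⅔ - 26*(W + 109)/3 = ⅔ - 26*(109 + W)/3 = ⅔ - (2834 + 26*W)/3 = ⅔ + (-2834/3 - 26*W/3) = -944 - 26*W/3)
k = 3344 (k = (-9 + 13)*836 = 4*836 = 3344)
D = 3344
(D + h(75))*(11456 + 41736) = (3344 + (-944 - 26/3*75))*(11456 + 41736) = (3344 + (-944 - 650))*53192 = (3344 - 1594)*53192 = 1750*53192 = 93086000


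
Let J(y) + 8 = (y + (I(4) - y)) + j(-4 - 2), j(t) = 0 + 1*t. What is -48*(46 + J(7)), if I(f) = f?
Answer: -1728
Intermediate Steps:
j(t) = t (j(t) = 0 + t = t)
J(y) = -10 (J(y) = -8 + ((y + (4 - y)) + (-4 - 2)) = -8 + (4 - 6) = -8 - 2 = -10)
-48*(46 + J(7)) = -48*(46 - 10) = -48*36 = -1728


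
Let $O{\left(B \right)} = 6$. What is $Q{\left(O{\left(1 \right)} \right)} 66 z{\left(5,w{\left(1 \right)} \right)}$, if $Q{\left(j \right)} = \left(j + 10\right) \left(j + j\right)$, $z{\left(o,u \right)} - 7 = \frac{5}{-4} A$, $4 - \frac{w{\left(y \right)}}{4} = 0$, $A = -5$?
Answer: $167904$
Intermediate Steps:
$w{\left(y \right)} = 16$ ($w{\left(y \right)} = 16 - 0 = 16 + 0 = 16$)
$z{\left(o,u \right)} = \frac{53}{4}$ ($z{\left(o,u \right)} = 7 + \frac{5}{-4} \left(-5\right) = 7 + 5 \left(- \frac{1}{4}\right) \left(-5\right) = 7 - - \frac{25}{4} = 7 + \frac{25}{4} = \frac{53}{4}$)
$Q{\left(j \right)} = 2 j \left(10 + j\right)$ ($Q{\left(j \right)} = \left(10 + j\right) 2 j = 2 j \left(10 + j\right)$)
$Q{\left(O{\left(1 \right)} \right)} 66 z{\left(5,w{\left(1 \right)} \right)} = 2 \cdot 6 \left(10 + 6\right) 66 \cdot \frac{53}{4} = 2 \cdot 6 \cdot 16 \cdot 66 \cdot \frac{53}{4} = 192 \cdot 66 \cdot \frac{53}{4} = 12672 \cdot \frac{53}{4} = 167904$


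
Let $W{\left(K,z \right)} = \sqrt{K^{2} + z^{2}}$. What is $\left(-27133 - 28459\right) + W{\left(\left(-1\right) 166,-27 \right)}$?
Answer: $-55592 + \sqrt{28285} \approx -55424.0$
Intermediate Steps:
$\left(-27133 - 28459\right) + W{\left(\left(-1\right) 166,-27 \right)} = \left(-27133 - 28459\right) + \sqrt{\left(\left(-1\right) 166\right)^{2} + \left(-27\right)^{2}} = -55592 + \sqrt{\left(-166\right)^{2} + 729} = -55592 + \sqrt{27556 + 729} = -55592 + \sqrt{28285}$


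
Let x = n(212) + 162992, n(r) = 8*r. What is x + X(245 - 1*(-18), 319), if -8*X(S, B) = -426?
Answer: 658965/4 ≈ 1.6474e+5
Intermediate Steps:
X(S, B) = 213/4 (X(S, B) = -1/8*(-426) = 213/4)
x = 164688 (x = 8*212 + 162992 = 1696 + 162992 = 164688)
x + X(245 - 1*(-18), 319) = 164688 + 213/4 = 658965/4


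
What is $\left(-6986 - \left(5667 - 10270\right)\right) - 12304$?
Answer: $-14687$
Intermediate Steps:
$\left(-6986 - \left(5667 - 10270\right)\right) - 12304 = \left(-6986 - -4603\right) - 12304 = \left(-6986 + 4603\right) - 12304 = -2383 - 12304 = -14687$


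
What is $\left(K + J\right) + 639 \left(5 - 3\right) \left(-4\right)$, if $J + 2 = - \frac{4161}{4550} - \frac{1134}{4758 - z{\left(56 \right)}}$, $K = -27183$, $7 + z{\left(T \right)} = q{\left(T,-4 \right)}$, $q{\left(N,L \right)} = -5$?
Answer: $- \frac{7788699413}{241150} \approx -32298.0$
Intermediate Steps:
$z{\left(T \right)} = -12$ ($z{\left(T \right)} = -7 - 5 = -12$)
$J = - \frac{760163}{241150}$ ($J = -2 - \left(\frac{4161}{4550} + \frac{1134}{4758 - -12}\right) = -2 - \left(\frac{4161}{4550} + \frac{1134}{4758 + 12}\right) = -2 - \left(\frac{4161}{4550} + \frac{1134}{4770}\right) = -2 - \frac{277863}{241150} = - \frac{760163}{241150} \approx -3.1522$)
$\left(K + J\right) + 639 \left(5 - 3\right) \left(-4\right) = \left(-27183 - \frac{760163}{241150}\right) + 639 \left(5 - 3\right) \left(-4\right) = - \frac{6555940613}{241150} + 639 \cdot 2 \left(-4\right) = - \frac{6555940613}{241150} + 639 \left(-8\right) = - \frac{6555940613}{241150} - 5112 = - \frac{7788699413}{241150}$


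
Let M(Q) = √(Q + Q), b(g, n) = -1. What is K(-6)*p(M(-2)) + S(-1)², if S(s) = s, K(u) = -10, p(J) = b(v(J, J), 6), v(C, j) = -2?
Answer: 11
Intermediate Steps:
M(Q) = √2*√Q (M(Q) = √(2*Q) = √2*√Q)
p(J) = -1
K(-6)*p(M(-2)) + S(-1)² = -10*(-1) + (-1)² = 10 + 1 = 11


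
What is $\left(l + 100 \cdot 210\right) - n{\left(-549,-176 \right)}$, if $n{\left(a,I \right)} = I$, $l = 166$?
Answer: $21342$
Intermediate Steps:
$\left(l + 100 \cdot 210\right) - n{\left(-549,-176 \right)} = \left(166 + 100 \cdot 210\right) - -176 = \left(166 + 21000\right) + 176 = 21166 + 176 = 21342$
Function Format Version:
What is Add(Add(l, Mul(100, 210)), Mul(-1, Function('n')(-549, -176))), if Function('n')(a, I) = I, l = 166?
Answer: 21342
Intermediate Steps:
Add(Add(l, Mul(100, 210)), Mul(-1, Function('n')(-549, -176))) = Add(Add(166, Mul(100, 210)), Mul(-1, -176)) = Add(Add(166, 21000), 176) = Add(21166, 176) = 21342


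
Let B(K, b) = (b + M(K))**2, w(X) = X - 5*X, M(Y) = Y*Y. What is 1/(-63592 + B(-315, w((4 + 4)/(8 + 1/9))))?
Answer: 5329/52462694719001 ≈ 1.0158e-10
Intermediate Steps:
M(Y) = Y**2
w(X) = -4*X
B(K, b) = (b + K**2)**2
1/(-63592 + B(-315, w((4 + 4)/(8 + 1/9)))) = 1/(-63592 + (-4*(4 + 4)/(8 + 1/9) + (-315)**2)**2) = 1/(-63592 + (-32/(8 + 1/9) + 99225)**2) = 1/(-63592 + (-32/73/9 + 99225)**2) = 1/(-63592 + (-32*9/73 + 99225)**2) = 1/(-63592 + (-4*72/73 + 99225)**2) = 1/(-63592 + (-288/73 + 99225)**2) = 1/(-63592 + (7243137/73)**2) = 1/(-63592 + 52463033600769/5329) = 1/(52462694719001/5329) = 5329/52462694719001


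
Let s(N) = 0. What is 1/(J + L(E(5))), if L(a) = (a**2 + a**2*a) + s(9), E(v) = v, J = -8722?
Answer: -1/8572 ≈ -0.00011666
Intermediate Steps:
L(a) = a**2 + a**3 (L(a) = (a**2 + a**2*a) + 0 = (a**2 + a**3) + 0 = a**2 + a**3)
1/(J + L(E(5))) = 1/(-8722 + 5**2*(1 + 5)) = 1/(-8722 + 25*6) = 1/(-8722 + 150) = 1/(-8572) = -1/8572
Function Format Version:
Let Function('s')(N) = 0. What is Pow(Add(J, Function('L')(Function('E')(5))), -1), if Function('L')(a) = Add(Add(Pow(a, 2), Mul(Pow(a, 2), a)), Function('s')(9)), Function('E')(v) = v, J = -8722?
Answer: Rational(-1, 8572) ≈ -0.00011666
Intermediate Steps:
Function('L')(a) = Add(Pow(a, 2), Pow(a, 3)) (Function('L')(a) = Add(Add(Pow(a, 2), Mul(Pow(a, 2), a)), 0) = Add(Add(Pow(a, 2), Pow(a, 3)), 0) = Add(Pow(a, 2), Pow(a, 3)))
Pow(Add(J, Function('L')(Function('E')(5))), -1) = Pow(Add(-8722, Mul(Pow(5, 2), Add(1, 5))), -1) = Pow(Add(-8722, Mul(25, 6)), -1) = Pow(Add(-8722, 150), -1) = Pow(-8572, -1) = Rational(-1, 8572)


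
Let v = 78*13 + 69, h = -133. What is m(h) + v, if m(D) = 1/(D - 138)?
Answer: 293492/271 ≈ 1083.0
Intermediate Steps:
m(D) = 1/(-138 + D)
v = 1083 (v = 1014 + 69 = 1083)
m(h) + v = 1/(-138 - 133) + 1083 = 1/(-271) + 1083 = -1/271 + 1083 = 293492/271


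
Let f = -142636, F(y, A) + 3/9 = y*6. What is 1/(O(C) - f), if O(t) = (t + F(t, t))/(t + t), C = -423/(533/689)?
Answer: 67257/9593504872 ≈ 7.0107e-6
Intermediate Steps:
F(y, A) = -1/3 + 6*y (F(y, A) = -1/3 + y*6 = -1/3 + 6*y)
C = -22419/41 (C = -423/(533*(1/689)) = -423/41/53 = -423*53/41 = -22419/41 ≈ -546.80)
O(t) = (-1/3 + 7*t)/(2*t) (O(t) = (t + (-1/3 + 6*t))/(t + t) = (-1/3 + 7*t)/((2*t)) = (-1/3 + 7*t)*(1/(2*t)) = (-1/3 + 7*t)/(2*t))
1/(O(C) - f) = 1/((-1 + 21*(-22419/41))/(6*(-22419/41)) - 1*(-142636)) = 1/((1/6)*(-41/22419)*(-1 - 470799/41) + 142636) = 1/((1/6)*(-41/22419)*(-470840/41) + 142636) = 1/(235420/67257 + 142636) = 1/(9593504872/67257) = 67257/9593504872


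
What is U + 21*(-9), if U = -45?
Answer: -234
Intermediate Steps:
U + 21*(-9) = -45 + 21*(-9) = -45 - 189 = -234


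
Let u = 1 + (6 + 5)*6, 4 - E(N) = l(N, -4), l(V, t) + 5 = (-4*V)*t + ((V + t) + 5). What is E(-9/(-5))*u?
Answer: -7571/5 ≈ -1514.2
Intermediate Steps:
l(V, t) = V + t - 4*V*t (l(V, t) = -5 + ((-4*V)*t + ((V + t) + 5)) = -5 + (-4*V*t + (5 + V + t)) = -5 + (5 + V + t - 4*V*t) = V + t - 4*V*t)
E(N) = 8 - 17*N (E(N) = 4 - (N - 4 - 4*N*(-4)) = 4 - (N - 4 + 16*N) = 4 - (-4 + 17*N) = 4 + (4 - 17*N) = 8 - 17*N)
u = 67 (u = 1 + 11*6 = 1 + 66 = 67)
E(-9/(-5))*u = (8 - (-153)/(-5))*67 = (8 - (-153)*(-1)/5)*67 = (8 - 17*9/5)*67 = (8 - 153/5)*67 = -113/5*67 = -7571/5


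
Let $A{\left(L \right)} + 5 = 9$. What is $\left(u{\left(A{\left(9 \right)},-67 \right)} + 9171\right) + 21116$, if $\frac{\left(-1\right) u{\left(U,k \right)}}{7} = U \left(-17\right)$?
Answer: $30763$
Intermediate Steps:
$A{\left(L \right)} = 4$ ($A{\left(L \right)} = -5 + 9 = 4$)
$u{\left(U,k \right)} = 119 U$ ($u{\left(U,k \right)} = - 7 U \left(-17\right) = - 7 \left(- 17 U\right) = 119 U$)
$\left(u{\left(A{\left(9 \right)},-67 \right)} + 9171\right) + 21116 = \left(119 \cdot 4 + 9171\right) + 21116 = \left(476 + 9171\right) + 21116 = 9647 + 21116 = 30763$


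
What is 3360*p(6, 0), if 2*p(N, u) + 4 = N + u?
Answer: 3360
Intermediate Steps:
p(N, u) = -2 + N/2 + u/2 (p(N, u) = -2 + (N + u)/2 = -2 + (N/2 + u/2) = -2 + N/2 + u/2)
3360*p(6, 0) = 3360*(-2 + (½)*6 + (½)*0) = 3360*(-2 + 3 + 0) = 3360*1 = 3360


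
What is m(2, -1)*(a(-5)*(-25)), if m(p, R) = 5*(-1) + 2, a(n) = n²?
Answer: 1875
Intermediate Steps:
m(p, R) = -3 (m(p, R) = -5 + 2 = -3)
m(2, -1)*(a(-5)*(-25)) = -3*(-5)²*(-25) = -75*(-25) = -3*(-625) = 1875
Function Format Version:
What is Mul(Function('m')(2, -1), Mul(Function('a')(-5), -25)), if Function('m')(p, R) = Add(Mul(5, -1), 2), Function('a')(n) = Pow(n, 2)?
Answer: 1875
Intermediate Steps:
Function('m')(p, R) = -3 (Function('m')(p, R) = Add(-5, 2) = -3)
Mul(Function('m')(2, -1), Mul(Function('a')(-5), -25)) = Mul(-3, Mul(Pow(-5, 2), -25)) = Mul(-3, Mul(25, -25)) = Mul(-3, -625) = 1875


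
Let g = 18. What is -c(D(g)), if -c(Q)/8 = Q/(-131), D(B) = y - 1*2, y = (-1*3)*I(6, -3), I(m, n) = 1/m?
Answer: 20/131 ≈ 0.15267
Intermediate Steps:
y = -½ (y = -1*3/6 = -3*⅙ = -½ ≈ -0.50000)
D(B) = -5/2 (D(B) = -½ - 1*2 = -½ - 2 = -5/2)
c(Q) = 8*Q/131 (c(Q) = -8*Q/(-131) = -8*Q*(-1)/131 = -(-8)*Q/131 = 8*Q/131)
-c(D(g)) = -8*(-5)/(131*2) = -1*(-20/131) = 20/131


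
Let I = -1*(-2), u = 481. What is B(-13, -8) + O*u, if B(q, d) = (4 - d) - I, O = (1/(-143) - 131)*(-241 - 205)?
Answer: 309148578/11 ≈ 2.8104e+7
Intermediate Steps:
I = 2
O = 8355364/143 (O = (-1/143 - 131)*(-446) = -18734/143*(-446) = 8355364/143 ≈ 58429.)
B(q, d) = 2 - d (B(q, d) = (4 - d) - 1*2 = (4 - d) - 2 = 2 - d)
B(-13, -8) + O*u = (2 - 1*(-8)) + (8355364/143)*481 = (2 + 8) + 309148468/11 = 10 + 309148468/11 = 309148578/11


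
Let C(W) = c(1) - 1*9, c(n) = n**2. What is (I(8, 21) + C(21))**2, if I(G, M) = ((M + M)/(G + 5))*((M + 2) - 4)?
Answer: 481636/169 ≈ 2849.9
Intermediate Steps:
I(G, M) = 2*M*(-2 + M)/(5 + G) (I(G, M) = ((2*M)/(5 + G))*((2 + M) - 4) = (2*M/(5 + G))*(-2 + M) = 2*M*(-2 + M)/(5 + G))
C(W) = -8 (C(W) = 1**2 - 1*9 = 1 - 9 = -8)
(I(8, 21) + C(21))**2 = (2*21*(-2 + 21)/(5 + 8) - 8)**2 = (2*21*19/13 - 8)**2 = (2*21*(1/13)*19 - 8)**2 = (798/13 - 8)**2 = (694/13)**2 = 481636/169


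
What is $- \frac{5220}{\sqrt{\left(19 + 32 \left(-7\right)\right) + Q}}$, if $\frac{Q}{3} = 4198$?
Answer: $- \frac{5220 \sqrt{12389}}{12389} \approx -46.898$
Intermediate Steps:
$Q = 12594$ ($Q = 3 \cdot 4198 = 12594$)
$- \frac{5220}{\sqrt{\left(19 + 32 \left(-7\right)\right) + Q}} = - \frac{5220}{\sqrt{\left(19 + 32 \left(-7\right)\right) + 12594}} = - \frac{5220}{\sqrt{\left(19 - 224\right) + 12594}} = - \frac{5220}{\sqrt{-205 + 12594}} = - \frac{5220}{\sqrt{12389}} = - 5220 \frac{\sqrt{12389}}{12389} = - \frac{5220 \sqrt{12389}}{12389}$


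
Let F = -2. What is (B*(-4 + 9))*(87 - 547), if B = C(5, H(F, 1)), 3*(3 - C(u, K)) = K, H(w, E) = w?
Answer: -25300/3 ≈ -8433.3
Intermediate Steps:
C(u, K) = 3 - K/3
B = 11/3 (B = 3 - ⅓*(-2) = 3 + ⅔ = 11/3 ≈ 3.6667)
(B*(-4 + 9))*(87 - 547) = (11*(-4 + 9)/3)*(87 - 547) = ((11/3)*5)*(-460) = (55/3)*(-460) = -25300/3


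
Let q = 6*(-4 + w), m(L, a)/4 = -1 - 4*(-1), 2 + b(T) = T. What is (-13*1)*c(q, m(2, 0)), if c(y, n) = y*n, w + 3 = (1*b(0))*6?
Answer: 17784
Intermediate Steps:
b(T) = -2 + T
w = -15 (w = -3 + (1*(-2 + 0))*6 = -3 + (1*(-2))*6 = -3 - 2*6 = -3 - 12 = -15)
m(L, a) = 12 (m(L, a) = 4*(-1 - 4*(-1)) = 4*(-1 + 4) = 4*3 = 12)
q = -114 (q = 6*(-4 - 15) = 6*(-19) = -114)
c(y, n) = n*y
(-13*1)*c(q, m(2, 0)) = (-13*1)*(12*(-114)) = -13*(-1368) = 17784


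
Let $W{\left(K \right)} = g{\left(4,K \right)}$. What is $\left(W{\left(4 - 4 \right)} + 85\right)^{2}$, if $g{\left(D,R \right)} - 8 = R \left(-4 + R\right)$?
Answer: $8649$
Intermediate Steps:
$g{\left(D,R \right)} = 8 + R \left(-4 + R\right)$
$W{\left(K \right)} = 8 + K^{2} - 4 K$
$\left(W{\left(4 - 4 \right)} + 85\right)^{2} = \left(\left(8 + \left(4 - 4\right)^{2} - 4 \left(4 - 4\right)\right) + 85\right)^{2} = \left(\left(8 + 0^{2} - 0\right) + 85\right)^{2} = \left(\left(8 + 0 + 0\right) + 85\right)^{2} = \left(8 + 85\right)^{2} = 93^{2} = 8649$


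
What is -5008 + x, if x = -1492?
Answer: -6500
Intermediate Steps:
-5008 + x = -5008 - 1492 = -6500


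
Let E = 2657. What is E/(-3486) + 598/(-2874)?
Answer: -540047/556598 ≈ -0.97026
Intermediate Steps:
E/(-3486) + 598/(-2874) = 2657/(-3486) + 598/(-2874) = 2657*(-1/3486) + 598*(-1/2874) = -2657/3486 - 299/1437 = -540047/556598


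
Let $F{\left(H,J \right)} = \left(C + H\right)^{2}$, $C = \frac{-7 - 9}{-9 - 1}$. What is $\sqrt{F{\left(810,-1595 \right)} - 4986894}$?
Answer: $\frac{i \sqrt{108204986}}{5} \approx 2080.4 i$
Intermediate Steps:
$C = \frac{8}{5}$ ($C = - \frac{16}{-10} = \left(-16\right) \left(- \frac{1}{10}\right) = \frac{8}{5} \approx 1.6$)
$F{\left(H,J \right)} = \left(\frac{8}{5} + H\right)^{2}$
$\sqrt{F{\left(810,-1595 \right)} - 4986894} = \sqrt{\frac{\left(8 + 5 \cdot 810\right)^{2}}{25} - 4986894} = \sqrt{\frac{\left(8 + 4050\right)^{2}}{25} - 4986894} = \sqrt{\frac{4058^{2}}{25} - 4986894} = \sqrt{\frac{1}{25} \cdot 16467364 - 4986894} = \sqrt{\frac{16467364}{25} - 4986894} = \sqrt{- \frac{108204986}{25}} = \frac{i \sqrt{108204986}}{5}$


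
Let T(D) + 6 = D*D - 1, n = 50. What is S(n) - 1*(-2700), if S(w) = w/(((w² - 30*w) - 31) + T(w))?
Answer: 4673725/1731 ≈ 2700.0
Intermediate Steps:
T(D) = -7 + D² (T(D) = -6 + (D*D - 1) = -6 + (D² - 1) = -6 + (-1 + D²) = -7 + D²)
S(w) = w/(-38 - 30*w + 2*w²) (S(w) = w/(((w² - 30*w) - 31) + (-7 + w²)) = w/((-31 + w² - 30*w) + (-7 + w²)) = w/(-38 - 30*w + 2*w²))
S(n) - 1*(-2700) = (½)*50/(-19 + 50² - 15*50) - 1*(-2700) = (½)*50/(-19 + 2500 - 750) + 2700 = (½)*50/1731 + 2700 = (½)*50*(1/1731) + 2700 = 25/1731 + 2700 = 4673725/1731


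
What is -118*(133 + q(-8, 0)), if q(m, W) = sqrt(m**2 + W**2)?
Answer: -16638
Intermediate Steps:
q(m, W) = sqrt(W**2 + m**2)
-118*(133 + q(-8, 0)) = -118*(133 + sqrt(0**2 + (-8)**2)) = -118*(133 + sqrt(0 + 64)) = -118*(133 + sqrt(64)) = -118*(133 + 8) = -118*141 = -16638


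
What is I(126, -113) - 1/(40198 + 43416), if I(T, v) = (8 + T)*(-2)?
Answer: -22408553/83614 ≈ -268.00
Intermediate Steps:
I(T, v) = -16 - 2*T
I(126, -113) - 1/(40198 + 43416) = (-16 - 2*126) - 1/(40198 + 43416) = (-16 - 252) - 1/83614 = -268 - 1*1/83614 = -268 - 1/83614 = -22408553/83614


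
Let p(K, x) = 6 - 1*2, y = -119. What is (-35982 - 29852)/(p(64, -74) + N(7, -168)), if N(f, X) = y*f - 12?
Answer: 65834/841 ≈ 78.281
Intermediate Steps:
p(K, x) = 4 (p(K, x) = 6 - 2 = 4)
N(f, X) = -12 - 119*f (N(f, X) = -119*f - 12 = -12 - 119*f)
(-35982 - 29852)/(p(64, -74) + N(7, -168)) = (-35982 - 29852)/(4 + (-12 - 119*7)) = -65834/(4 + (-12 - 833)) = -65834/(4 - 845) = -65834/(-841) = -65834*(-1/841) = 65834/841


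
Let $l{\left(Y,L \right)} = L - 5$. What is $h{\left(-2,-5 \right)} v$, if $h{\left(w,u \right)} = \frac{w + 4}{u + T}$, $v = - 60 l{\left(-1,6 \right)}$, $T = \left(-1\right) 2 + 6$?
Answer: $120$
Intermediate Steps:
$T = 4$ ($T = -2 + 6 = 4$)
$l{\left(Y,L \right)} = -5 + L$
$v = -60$ ($v = - 60 \left(-5 + 6\right) = \left(-60\right) 1 = -60$)
$h{\left(w,u \right)} = \frac{4 + w}{4 + u}$ ($h{\left(w,u \right)} = \frac{w + 4}{u + 4} = \frac{4 + w}{4 + u}$)
$h{\left(-2,-5 \right)} v = \frac{4 - 2}{4 - 5} \left(-60\right) = \frac{1}{-1} \cdot 2 \left(-60\right) = \left(-1\right) 2 \left(-60\right) = \left(-2\right) \left(-60\right) = 120$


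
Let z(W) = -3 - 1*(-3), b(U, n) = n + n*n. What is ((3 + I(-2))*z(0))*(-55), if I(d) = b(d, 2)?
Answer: 0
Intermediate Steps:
b(U, n) = n + n²
I(d) = 6 (I(d) = 2*(1 + 2) = 2*3 = 6)
z(W) = 0 (z(W) = -3 + 3 = 0)
((3 + I(-2))*z(0))*(-55) = ((3 + 6)*0)*(-55) = (9*0)*(-55) = 0*(-55) = 0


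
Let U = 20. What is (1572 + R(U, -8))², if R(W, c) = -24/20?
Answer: 61685316/25 ≈ 2.4674e+6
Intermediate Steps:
R(W, c) = -6/5 (R(W, c) = -24*1/20 = -6/5)
(1572 + R(U, -8))² = (1572 - 6/5)² = (7854/5)² = 61685316/25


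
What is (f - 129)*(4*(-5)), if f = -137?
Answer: 5320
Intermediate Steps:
(f - 129)*(4*(-5)) = (-137 - 129)*(4*(-5)) = -266*(-20) = 5320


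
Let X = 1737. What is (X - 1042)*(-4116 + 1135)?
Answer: -2071795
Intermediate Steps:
(X - 1042)*(-4116 + 1135) = (1737 - 1042)*(-4116 + 1135) = 695*(-2981) = -2071795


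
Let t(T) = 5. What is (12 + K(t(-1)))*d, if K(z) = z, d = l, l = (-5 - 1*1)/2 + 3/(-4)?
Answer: -255/4 ≈ -63.750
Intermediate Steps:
l = -15/4 (l = (-5 - 1)*(½) + 3*(-¼) = -6*½ - ¾ = -3 - ¾ = -15/4 ≈ -3.7500)
d = -15/4 ≈ -3.7500
(12 + K(t(-1)))*d = (12 + 5)*(-15/4) = 17*(-15/4) = -255/4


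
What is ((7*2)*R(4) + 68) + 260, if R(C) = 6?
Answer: 412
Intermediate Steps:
((7*2)*R(4) + 68) + 260 = ((7*2)*6 + 68) + 260 = (14*6 + 68) + 260 = (84 + 68) + 260 = 152 + 260 = 412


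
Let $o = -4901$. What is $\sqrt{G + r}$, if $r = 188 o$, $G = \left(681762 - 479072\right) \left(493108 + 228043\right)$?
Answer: $\sqrt{146169174802} \approx 3.8232 \cdot 10^{5}$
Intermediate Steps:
$G = 146170096190$ ($G = 202690 \cdot 721151 = 146170096190$)
$r = -921388$ ($r = 188 \left(-4901\right) = -921388$)
$\sqrt{G + r} = \sqrt{146170096190 - 921388} = \sqrt{146169174802}$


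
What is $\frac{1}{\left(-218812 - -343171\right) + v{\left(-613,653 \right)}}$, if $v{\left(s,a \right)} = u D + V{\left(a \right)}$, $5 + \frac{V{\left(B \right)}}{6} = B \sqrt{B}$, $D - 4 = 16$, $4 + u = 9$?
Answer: $\frac{124429}{5458553269} - \frac{3918 \sqrt{653}}{5458553269} \approx 4.4534 \cdot 10^{-6}$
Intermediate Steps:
$u = 5$ ($u = -4 + 9 = 5$)
$D = 20$ ($D = 4 + 16 = 20$)
$V{\left(B \right)} = -30 + 6 B^{\frac{3}{2}}$ ($V{\left(B \right)} = -30 + 6 B \sqrt{B} = -30 + 6 B^{\frac{3}{2}}$)
$v{\left(s,a \right)} = 70 + 6 a^{\frac{3}{2}}$ ($v{\left(s,a \right)} = 5 \cdot 20 + \left(-30 + 6 a^{\frac{3}{2}}\right) = 100 + \left(-30 + 6 a^{\frac{3}{2}}\right) = 70 + 6 a^{\frac{3}{2}}$)
$\frac{1}{\left(-218812 - -343171\right) + v{\left(-613,653 \right)}} = \frac{1}{\left(-218812 - -343171\right) + \left(70 + 6 \cdot 653^{\frac{3}{2}}\right)} = \frac{1}{\left(-218812 + 343171\right) + \left(70 + 6 \cdot 653 \sqrt{653}\right)} = \frac{1}{124359 + \left(70 + 3918 \sqrt{653}\right)} = \frac{1}{124429 + 3918 \sqrt{653}}$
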